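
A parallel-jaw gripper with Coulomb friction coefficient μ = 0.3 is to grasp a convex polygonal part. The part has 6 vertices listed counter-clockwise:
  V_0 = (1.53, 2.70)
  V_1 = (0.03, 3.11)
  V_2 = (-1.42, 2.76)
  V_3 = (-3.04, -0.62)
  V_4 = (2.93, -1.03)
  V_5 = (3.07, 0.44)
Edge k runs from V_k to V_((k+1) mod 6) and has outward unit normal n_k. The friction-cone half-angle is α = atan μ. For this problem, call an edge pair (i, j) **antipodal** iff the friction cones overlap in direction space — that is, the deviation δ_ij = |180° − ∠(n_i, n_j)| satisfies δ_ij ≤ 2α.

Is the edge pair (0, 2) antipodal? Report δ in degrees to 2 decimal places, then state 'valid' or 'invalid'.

δ = 100.32°, invalid

α = atan 0.3 = 16.70°;  2α = 33.40°
edge 0: e_0 = (-1.50, +0.41);  n_0 = (+0.2637, +0.9646)
edge 2: e_2 = (-1.62, -3.38);  n_2 = (-0.9018, +0.4322)
∠(n_0, n_2) = 79.68°
δ = |180° − 79.68°| = 100.32°
100.32° > 2α = 33.40°  →  invalid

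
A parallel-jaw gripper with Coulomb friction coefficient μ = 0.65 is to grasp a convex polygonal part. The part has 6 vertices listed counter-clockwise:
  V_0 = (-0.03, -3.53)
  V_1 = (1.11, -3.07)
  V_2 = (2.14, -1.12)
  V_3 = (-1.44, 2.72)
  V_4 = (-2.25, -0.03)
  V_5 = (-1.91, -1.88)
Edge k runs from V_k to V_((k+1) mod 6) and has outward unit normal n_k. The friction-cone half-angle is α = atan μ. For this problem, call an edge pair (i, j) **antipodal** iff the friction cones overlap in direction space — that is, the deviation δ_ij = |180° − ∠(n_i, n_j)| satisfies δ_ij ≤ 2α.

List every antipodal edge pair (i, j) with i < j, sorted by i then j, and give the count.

count = 6; pairs: (0,3), (1,3), (1,4), (2,3), (2,4), (2,5)

α = atan 0.65 = 33.02°;  2α = 66.05°
n_0 = (+0.3742, -0.9274)
n_1 = (+0.8842, -0.4671)
n_2 = (+0.7314, +0.6819)
n_3 = (-0.9593, +0.2825)
n_4 = (-0.9835, -0.1808)
n_5 = (-0.6596, -0.7516)
  (0,1): δ = 139.82°  ·
  (0,2): δ = 68.98°  ·
  (0,3): δ = 51.61°  ✓
  (0,4): δ = 78.44°  ·
  (0,5): δ = 116.75°  ·
  (1,2): δ = 109.16°  ·
  (1,3): δ = 11.43°  ✓
  (1,4): δ = 38.26°  ✓
  (1,5): δ = 76.57°  ·
  (2,3): δ = 59.41°  ✓
  (2,4): δ = 32.58°  ✓
  (2,5): δ = 5.73°  ✓
  (3,4): δ = 153.17°  ·
  (3,5): δ = 114.86°  ·
  (4,5): δ = 141.69°  ·
antipodal pairs: 6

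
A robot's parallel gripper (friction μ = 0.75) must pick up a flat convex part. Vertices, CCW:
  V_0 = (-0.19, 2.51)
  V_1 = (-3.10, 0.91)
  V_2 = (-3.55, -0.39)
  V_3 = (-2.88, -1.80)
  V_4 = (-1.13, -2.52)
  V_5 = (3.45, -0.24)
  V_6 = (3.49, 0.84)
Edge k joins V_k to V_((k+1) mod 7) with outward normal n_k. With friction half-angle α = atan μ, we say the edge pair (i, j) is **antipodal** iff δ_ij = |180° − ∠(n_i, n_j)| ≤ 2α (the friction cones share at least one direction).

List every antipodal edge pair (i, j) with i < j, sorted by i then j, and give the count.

α = atan 0.75 = 36.87°;  2α = 73.74°
n_0 = (-0.4818, +0.8763)
n_1 = (-0.9450, +0.3271)
n_2 = (-0.9032, -0.4292)
n_3 = (-0.3805, -0.9248)
n_4 = (+0.4456, -0.8952)
n_5 = (+0.9993, -0.0370)
n_6 = (+0.4132, +0.9106)
  (0,1): δ = 137.90°  ·
  (0,2): δ = 93.39°  ·
  (0,3): δ = 51.17°  ✓
  (0,4): δ = 2.34°  ✓
  (0,5): δ = 59.08°  ✓
  (0,6): δ = 126.79°  ·
  (1,2): δ = 135.49°  ·
  (1,3): δ = 93.27°  ·
  (1,4): δ = 44.44°  ✓
  (1,5): δ = 16.97°  ✓
  (1,6): δ = 84.68°  ·
  (2,3): δ = 137.78°  ·
  (2,4): δ = 88.95°  ·
  (2,5): δ = 27.54°  ✓
  (2,6): δ = 40.18°  ✓
  (3,4): δ = 131.17°  ·
  (3,5): δ = 69.76°  ✓
  (3,6): δ = 2.05°  ✓
  (4,5): δ = 118.59°  ·
  (4,6): δ = 50.87°  ✓
  (5,6): δ = 112.29°  ·
antipodal pairs: 10

count = 10; pairs: (0,3), (0,4), (0,5), (1,4), (1,5), (2,5), (2,6), (3,5), (3,6), (4,6)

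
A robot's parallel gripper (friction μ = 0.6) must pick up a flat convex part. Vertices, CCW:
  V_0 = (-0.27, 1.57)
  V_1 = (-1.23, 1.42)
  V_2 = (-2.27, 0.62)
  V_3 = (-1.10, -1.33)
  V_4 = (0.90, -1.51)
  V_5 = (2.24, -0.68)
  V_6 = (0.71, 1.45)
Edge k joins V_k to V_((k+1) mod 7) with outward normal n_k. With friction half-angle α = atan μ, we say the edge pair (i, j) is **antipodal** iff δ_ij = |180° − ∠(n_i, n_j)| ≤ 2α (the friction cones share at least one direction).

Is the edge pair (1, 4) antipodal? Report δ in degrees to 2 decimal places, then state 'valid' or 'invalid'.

δ = 5.79°, valid

α = atan 0.6 = 30.96°;  2α = 61.93°
edge 1: e_1 = (-1.04, -0.80);  n_1 = (-0.6097, +0.7926)
edge 4: e_4 = (+1.34, +0.83);  n_4 = (+0.5266, -0.8501)
∠(n_1, n_4) = 174.21°
δ = |180° − 174.21°| = 5.79°
5.79° ≤ 2α = 61.93°  →  valid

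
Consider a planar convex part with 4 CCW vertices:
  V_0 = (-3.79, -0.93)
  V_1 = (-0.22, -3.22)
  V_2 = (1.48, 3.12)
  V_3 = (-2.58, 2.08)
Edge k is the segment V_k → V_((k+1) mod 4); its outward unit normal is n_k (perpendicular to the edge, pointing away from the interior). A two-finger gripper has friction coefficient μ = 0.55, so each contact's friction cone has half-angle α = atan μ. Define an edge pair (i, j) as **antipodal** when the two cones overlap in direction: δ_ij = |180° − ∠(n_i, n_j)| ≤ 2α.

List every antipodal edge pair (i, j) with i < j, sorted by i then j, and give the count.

α = atan 0.55 = 28.81°;  2α = 57.62°
n_0 = (-0.5399, -0.8417)
n_1 = (+0.9659, -0.2590)
n_2 = (-0.2481, +0.9687)
n_3 = (-0.9278, +0.3730)
  (0,1): δ = 72.33°  ·
  (0,2): δ = 47.05°  ✓
  (0,3): δ = 100.78°  ·
  (1,2): δ = 60.62°  ·
  (1,3): δ = 6.89°  ✓
  (2,3): δ = 126.27°  ·
antipodal pairs: 2

count = 2; pairs: (0,2), (1,3)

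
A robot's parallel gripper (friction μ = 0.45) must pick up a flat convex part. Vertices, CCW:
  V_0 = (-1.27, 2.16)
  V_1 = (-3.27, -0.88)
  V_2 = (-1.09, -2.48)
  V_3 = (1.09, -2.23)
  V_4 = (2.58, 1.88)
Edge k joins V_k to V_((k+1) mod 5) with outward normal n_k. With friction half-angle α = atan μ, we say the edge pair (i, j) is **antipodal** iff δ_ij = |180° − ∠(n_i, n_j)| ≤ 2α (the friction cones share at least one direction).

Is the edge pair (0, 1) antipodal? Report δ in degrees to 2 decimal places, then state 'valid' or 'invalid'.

δ = 92.94°, invalid

α = atan 0.45 = 24.23°;  2α = 48.46°
edge 0: e_0 = (-2.00, -3.04);  n_0 = (-0.8354, +0.5496)
edge 1: e_1 = (+2.18, -1.60);  n_1 = (-0.5917, -0.8062)
∠(n_0, n_1) = 87.06°
δ = |180° − 87.06°| = 92.94°
92.94° > 2α = 48.46°  →  invalid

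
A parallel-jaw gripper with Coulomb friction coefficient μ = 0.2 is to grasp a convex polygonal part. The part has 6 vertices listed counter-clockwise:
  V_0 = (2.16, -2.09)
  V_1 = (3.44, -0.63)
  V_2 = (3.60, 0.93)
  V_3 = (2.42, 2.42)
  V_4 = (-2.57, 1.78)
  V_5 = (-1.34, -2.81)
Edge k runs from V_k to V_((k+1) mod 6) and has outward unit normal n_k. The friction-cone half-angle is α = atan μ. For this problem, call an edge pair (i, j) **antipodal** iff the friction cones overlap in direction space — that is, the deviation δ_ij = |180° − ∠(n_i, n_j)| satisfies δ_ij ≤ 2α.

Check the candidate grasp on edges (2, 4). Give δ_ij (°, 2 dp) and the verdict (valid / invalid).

α = atan 0.2 = 11.31°;  2α = 22.62°
edge 2: e_2 = (-1.18, +1.49);  n_2 = (+0.7839, +0.6208)
edge 4: e_4 = (+1.23, -4.59);  n_4 = (-0.9659, -0.2588)
∠(n_2, n_4) = 156.62°
δ = |180° − 156.62°| = 23.38°
23.38° > 2α = 22.62°  →  invalid

δ = 23.38°, invalid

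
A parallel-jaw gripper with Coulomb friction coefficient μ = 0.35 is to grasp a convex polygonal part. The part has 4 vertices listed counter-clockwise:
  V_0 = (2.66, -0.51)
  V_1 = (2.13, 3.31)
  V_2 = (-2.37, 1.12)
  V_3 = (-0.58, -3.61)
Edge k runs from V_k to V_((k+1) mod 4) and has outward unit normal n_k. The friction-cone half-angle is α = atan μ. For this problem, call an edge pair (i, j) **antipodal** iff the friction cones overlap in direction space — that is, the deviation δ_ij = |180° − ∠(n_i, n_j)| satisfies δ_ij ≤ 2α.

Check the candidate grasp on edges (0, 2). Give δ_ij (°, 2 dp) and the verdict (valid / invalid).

α = atan 0.35 = 19.29°;  2α = 38.58°
edge 0: e_0 = (-0.53, +3.82);  n_0 = (+0.9905, +0.1374)
edge 2: e_2 = (+1.79, -4.73);  n_2 = (-0.9353, -0.3539)
∠(n_0, n_2) = 167.17°
δ = |180° − 167.17°| = 12.83°
12.83° ≤ 2α = 38.58°  →  valid

δ = 12.83°, valid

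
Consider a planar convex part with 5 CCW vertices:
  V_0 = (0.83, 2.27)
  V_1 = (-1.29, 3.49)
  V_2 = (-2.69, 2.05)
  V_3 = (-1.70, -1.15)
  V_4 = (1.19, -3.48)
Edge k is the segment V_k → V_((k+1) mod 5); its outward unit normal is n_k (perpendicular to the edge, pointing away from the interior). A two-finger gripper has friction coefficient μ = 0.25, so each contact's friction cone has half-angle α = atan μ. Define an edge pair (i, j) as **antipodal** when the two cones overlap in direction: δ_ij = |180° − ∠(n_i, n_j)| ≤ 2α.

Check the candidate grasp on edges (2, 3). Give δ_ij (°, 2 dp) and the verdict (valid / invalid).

α = atan 0.25 = 14.04°;  2α = 28.07°
edge 2: e_2 = (+0.99, -3.20);  n_2 = (-0.9553, -0.2956)
edge 3: e_3 = (+2.89, -2.33);  n_3 = (-0.6276, -0.7785)
∠(n_2, n_3) = 33.93°
δ = |180° − 33.93°| = 146.07°
146.07° > 2α = 28.07°  →  invalid

δ = 146.07°, invalid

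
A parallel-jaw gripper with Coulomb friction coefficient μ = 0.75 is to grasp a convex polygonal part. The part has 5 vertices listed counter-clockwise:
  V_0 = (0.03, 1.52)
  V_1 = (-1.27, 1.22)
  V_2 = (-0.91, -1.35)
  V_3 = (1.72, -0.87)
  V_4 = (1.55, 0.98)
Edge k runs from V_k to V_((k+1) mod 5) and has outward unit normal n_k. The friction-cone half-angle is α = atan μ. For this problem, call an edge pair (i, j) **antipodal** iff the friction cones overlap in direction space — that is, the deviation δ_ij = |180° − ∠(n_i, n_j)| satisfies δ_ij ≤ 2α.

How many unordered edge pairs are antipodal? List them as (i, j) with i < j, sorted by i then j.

count = 4; pairs: (0,2), (1,3), (1,4), (2,4)

α = atan 0.75 = 36.87°;  2α = 73.74°
n_0 = (-0.2249, +0.9744)
n_1 = (-0.9903, -0.1387)
n_2 = (+0.1795, -0.9837)
n_3 = (+0.9958, +0.0915)
n_4 = (+0.3348, +0.9423)
  (0,1): δ = 95.02°  ·
  (0,2): δ = 2.65°  ✓
  (0,3): δ = 82.26°  ·
  (0,4): δ = 147.45°  ·
  (1,2): δ = 87.63°  ·
  (1,3): δ = 2.72°  ✓
  (1,4): δ = 62.47°  ✓
  (2,3): δ = 95.09°  ·
  (2,4): δ = 29.90°  ✓
  (3,4): δ = 114.81°  ·
antipodal pairs: 4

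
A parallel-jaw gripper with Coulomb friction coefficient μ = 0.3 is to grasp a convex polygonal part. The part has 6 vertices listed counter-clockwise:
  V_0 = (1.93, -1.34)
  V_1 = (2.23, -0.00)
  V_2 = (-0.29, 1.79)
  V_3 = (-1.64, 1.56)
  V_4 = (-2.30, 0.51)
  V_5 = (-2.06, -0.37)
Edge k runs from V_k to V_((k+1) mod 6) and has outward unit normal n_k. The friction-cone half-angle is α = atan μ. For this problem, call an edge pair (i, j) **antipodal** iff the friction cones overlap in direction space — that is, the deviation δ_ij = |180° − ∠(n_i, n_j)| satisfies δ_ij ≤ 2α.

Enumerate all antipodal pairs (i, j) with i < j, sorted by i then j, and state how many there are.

α = atan 0.3 = 16.70°;  2α = 33.40°
n_0 = (+0.9758, -0.2185)
n_1 = (+0.5791, +0.8153)
n_2 = (-0.1680, +0.9858)
n_3 = (-0.8466, +0.5322)
n_4 = (-0.9648, -0.2631)
n_5 = (-0.2362, -0.9717)
  (0,1): δ = 112.77°  ·
  (0,2): δ = 67.71°  ·
  (0,3): δ = 19.53°  ✓
  (0,4): δ = 27.87°  ✓
  (0,5): δ = 88.96°  ·
  (1,2): δ = 134.94°  ·
  (1,3): δ = 86.77°  ·
  (1,4): δ = 39.36°  ·
  (1,5): δ = 21.72°  ✓
  (2,3): δ = 131.82°  ·
  (2,4): δ = 84.41°  ·
  (2,5): δ = 23.33°  ✓
  (3,4): δ = 132.59°  ·
  (3,5): δ = 71.51°  ·
  (4,5): δ = 118.92°  ·
antipodal pairs: 4

count = 4; pairs: (0,3), (0,4), (1,5), (2,5)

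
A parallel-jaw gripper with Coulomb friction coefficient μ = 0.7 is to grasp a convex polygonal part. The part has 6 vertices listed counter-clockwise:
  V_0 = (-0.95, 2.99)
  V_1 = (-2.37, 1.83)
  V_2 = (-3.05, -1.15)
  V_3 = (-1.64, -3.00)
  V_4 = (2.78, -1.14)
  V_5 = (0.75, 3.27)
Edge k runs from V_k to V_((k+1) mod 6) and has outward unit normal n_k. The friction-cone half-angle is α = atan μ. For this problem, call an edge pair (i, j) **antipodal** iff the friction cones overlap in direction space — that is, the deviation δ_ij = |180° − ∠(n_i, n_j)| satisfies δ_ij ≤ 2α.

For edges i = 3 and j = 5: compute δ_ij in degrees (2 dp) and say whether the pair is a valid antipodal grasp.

α = atan 0.7 = 34.99°;  2α = 69.98°
edge 3: e_3 = (+4.42, +1.86);  n_3 = (+0.3879, -0.9217)
edge 5: e_5 = (-1.70, -0.28);  n_5 = (-0.1625, +0.9867)
∠(n_3, n_5) = 166.53°
δ = |180° − 166.53°| = 13.47°
13.47° ≤ 2α = 69.98°  →  valid

δ = 13.47°, valid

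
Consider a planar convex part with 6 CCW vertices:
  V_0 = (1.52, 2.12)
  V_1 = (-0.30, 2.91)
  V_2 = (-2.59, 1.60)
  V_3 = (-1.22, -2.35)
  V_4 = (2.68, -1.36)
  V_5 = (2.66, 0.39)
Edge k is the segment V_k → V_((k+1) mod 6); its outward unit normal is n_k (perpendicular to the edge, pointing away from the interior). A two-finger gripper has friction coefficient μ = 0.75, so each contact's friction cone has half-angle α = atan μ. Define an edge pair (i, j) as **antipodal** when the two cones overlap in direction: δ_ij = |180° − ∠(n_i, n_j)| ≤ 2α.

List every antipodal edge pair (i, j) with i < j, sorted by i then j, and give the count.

α = atan 0.75 = 36.87°;  2α = 73.74°
n_0 = (+0.3982, +0.9173)
n_1 = (-0.4965, +0.8680)
n_2 = (-0.9448, -0.3277)
n_3 = (+0.2460, -0.9693)
n_4 = (+0.9999, +0.0114)
n_5 = (+0.8350, +0.5502)
  (0,1): δ = 126.76°  ·
  (0,2): δ = 47.41°  ✓
  (0,3): δ = 37.71°  ✓
  (0,4): δ = 114.12°  ·
  (0,5): δ = 146.85°  ·
  (1,2): δ = 100.64°  ·
  (1,3): δ = 15.53°  ✓
  (1,4): δ = 60.88°  ✓
  (1,5): δ = 93.61°  ·
  (2,3): δ = 94.88°  ·
  (2,4): δ = 18.47°  ✓
  (2,5): δ = 14.25°  ✓
  (3,4): δ = 103.59°  ·
  (3,5): δ = 70.86°  ✓
  (4,5): δ = 147.27°  ·
antipodal pairs: 7

count = 7; pairs: (0,2), (0,3), (1,3), (1,4), (2,4), (2,5), (3,5)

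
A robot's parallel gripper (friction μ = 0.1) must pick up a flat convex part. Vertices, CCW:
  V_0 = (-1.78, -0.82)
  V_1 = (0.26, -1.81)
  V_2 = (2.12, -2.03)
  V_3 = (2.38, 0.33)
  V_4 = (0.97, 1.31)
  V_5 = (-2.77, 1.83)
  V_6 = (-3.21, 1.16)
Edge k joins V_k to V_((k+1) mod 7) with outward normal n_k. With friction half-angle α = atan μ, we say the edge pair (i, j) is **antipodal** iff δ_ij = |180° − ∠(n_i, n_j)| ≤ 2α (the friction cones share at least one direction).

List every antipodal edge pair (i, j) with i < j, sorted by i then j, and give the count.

α = atan 0.1 = 5.71°;  2α = 11.42°
n_0 = (-0.4366, -0.8997)
n_1 = (-0.1175, -0.9931)
n_2 = (+0.9940, -0.1095)
n_3 = (+0.5707, +0.8211)
n_4 = (+0.1377, +0.9905)
n_5 = (-0.8359, +0.5489)
n_6 = (-0.8107, -0.5855)
  (0,1): δ = 160.86°  ·
  (0,2): δ = 70.40°  ·
  (0,3): δ = 8.91°  ✓
  (0,4): δ = 17.97°  ·
  (0,5): δ = 82.59°  ·
  (0,6): δ = 151.72°  ·
  (1,2): δ = 89.54°  ·
  (1,3): δ = 28.06°  ·
  (1,4): δ = 1.17°  ✓
  (1,5): δ = 63.45°  ·
  (1,6): δ = 132.58°  ·
  (2,3): δ = 118.51°  ·
  (2,4): δ = 91.63°  ·
  (2,5): δ = 27.01°  ·
  (2,6): δ = 42.12°  ·
  (3,4): δ = 153.11°  ·
  (3,5): δ = 88.49°  ·
  (3,6): δ = 19.36°  ·
  (4,5): δ = 115.38°  ·
  (4,6): δ = 46.25°  ·
  (5,6): δ = 110.87°  ·
antipodal pairs: 2

count = 2; pairs: (0,3), (1,4)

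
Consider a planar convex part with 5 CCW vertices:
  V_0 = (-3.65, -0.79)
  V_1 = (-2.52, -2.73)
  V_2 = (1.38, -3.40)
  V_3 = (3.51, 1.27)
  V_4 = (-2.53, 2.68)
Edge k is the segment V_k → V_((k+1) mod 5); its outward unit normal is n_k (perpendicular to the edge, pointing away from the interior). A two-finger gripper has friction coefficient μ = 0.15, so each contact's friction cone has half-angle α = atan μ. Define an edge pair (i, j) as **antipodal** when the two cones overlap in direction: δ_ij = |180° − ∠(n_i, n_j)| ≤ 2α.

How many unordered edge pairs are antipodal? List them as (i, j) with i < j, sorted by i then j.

count = 2; pairs: (1,3), (2,4)

α = atan 0.15 = 8.53°;  2α = 17.06°
n_0 = (-0.8641, -0.5033)
n_1 = (-0.1693, -0.9856)
n_2 = (+0.9098, -0.4150)
n_3 = (+0.2273, +0.9738)
n_4 = (-0.9517, +0.3072)
  (0,1): δ = 129.97°  ·
  (0,2): δ = 54.74°  ·
  (0,3): δ = 46.64°  ·
  (0,4): δ = 131.89°  ·
  (1,2): δ = 104.77°  ·
  (1,3): δ = 3.39°  ✓
  (1,4): δ = 81.86°  ·
  (2,3): δ = 78.62°  ·
  (2,4): δ = 6.63°  ✓
  (3,4): δ = 94.75°  ·
antipodal pairs: 2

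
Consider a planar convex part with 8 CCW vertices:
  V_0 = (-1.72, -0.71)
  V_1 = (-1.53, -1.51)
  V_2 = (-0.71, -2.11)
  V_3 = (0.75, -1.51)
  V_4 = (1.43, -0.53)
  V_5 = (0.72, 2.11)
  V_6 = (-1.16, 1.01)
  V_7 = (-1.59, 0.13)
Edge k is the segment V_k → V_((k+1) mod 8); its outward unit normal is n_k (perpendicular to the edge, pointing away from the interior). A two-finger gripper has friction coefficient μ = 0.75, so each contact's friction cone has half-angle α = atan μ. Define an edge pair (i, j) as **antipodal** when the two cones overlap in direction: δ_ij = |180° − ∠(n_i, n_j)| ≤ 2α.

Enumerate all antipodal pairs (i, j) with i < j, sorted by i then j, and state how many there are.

α = atan 0.75 = 36.87°;  2α = 73.74°
n_0 = (-0.9729, -0.2311)
n_1 = (-0.5905, -0.8070)
n_2 = (+0.3801, -0.9249)
n_3 = (+0.8216, -0.5701)
n_4 = (+0.9657, +0.2597)
n_5 = (-0.5050, +0.8631)
n_6 = (-0.8985, +0.4390)
n_7 = (-0.9882, +0.1529)
  (0,1): δ = 139.55°  ·
  (0,2): δ = 81.02°  ·
  (0,3): δ = 48.12°  ✓
  (0,4): δ = 1.69°  ✓
  (0,5): δ = 106.97°  ·
  (0,6): δ = 140.60°  ·
  (0,7): δ = 157.84°  ·
  (1,2): δ = 121.47°  ·
  (1,3): δ = 88.56°  ·
  (1,4): δ = 38.75°  ✓
  (1,5): δ = 66.53°  ✓
  (1,6): δ = 100.15°  ·
  (1,7): δ = 117.40°  ·
  (2,3): δ = 147.10°  ·
  (2,4): δ = 97.29°  ·
  (2,5): δ = 7.99°  ✓
  (2,6): δ = 41.62°  ✓
  (2,7): δ = 58.86°  ✓
  (3,4): δ = 130.19°  ·
  (3,5): δ = 24.91°  ✓
  (3,6): δ = 8.71°  ✓
  (3,7): δ = 25.96°  ✓
  (4,5): δ = 74.72°  ·
  (4,6): δ = 41.09°  ✓
  (4,7): δ = 23.85°  ✓
  (5,6): δ = 146.37°  ·
  (5,7): δ = 129.13°  ·
  (6,7): δ = 162.76°  ·
antipodal pairs: 12

count = 12; pairs: (0,3), (0,4), (1,4), (1,5), (2,5), (2,6), (2,7), (3,5), (3,6), (3,7), (4,6), (4,7)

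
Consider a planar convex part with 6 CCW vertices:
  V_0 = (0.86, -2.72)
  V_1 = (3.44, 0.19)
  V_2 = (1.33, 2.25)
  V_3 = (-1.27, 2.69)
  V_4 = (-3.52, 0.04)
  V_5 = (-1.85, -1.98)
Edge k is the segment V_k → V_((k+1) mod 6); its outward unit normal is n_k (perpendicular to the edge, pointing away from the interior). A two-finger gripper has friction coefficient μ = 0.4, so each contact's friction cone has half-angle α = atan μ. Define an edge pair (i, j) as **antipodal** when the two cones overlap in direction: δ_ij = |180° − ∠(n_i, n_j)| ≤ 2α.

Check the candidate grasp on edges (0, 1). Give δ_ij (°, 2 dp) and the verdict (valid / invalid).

α = atan 0.4 = 21.80°;  2α = 43.60°
edge 0: e_0 = (+2.58, +2.91);  n_0 = (+0.7483, -0.6634)
edge 1: e_1 = (-2.11, +2.06);  n_1 = (+0.6986, +0.7155)
∠(n_0, n_1) = 87.25°
δ = |180° − 87.25°| = 92.75°
92.75° > 2α = 43.60°  →  invalid

δ = 92.75°, invalid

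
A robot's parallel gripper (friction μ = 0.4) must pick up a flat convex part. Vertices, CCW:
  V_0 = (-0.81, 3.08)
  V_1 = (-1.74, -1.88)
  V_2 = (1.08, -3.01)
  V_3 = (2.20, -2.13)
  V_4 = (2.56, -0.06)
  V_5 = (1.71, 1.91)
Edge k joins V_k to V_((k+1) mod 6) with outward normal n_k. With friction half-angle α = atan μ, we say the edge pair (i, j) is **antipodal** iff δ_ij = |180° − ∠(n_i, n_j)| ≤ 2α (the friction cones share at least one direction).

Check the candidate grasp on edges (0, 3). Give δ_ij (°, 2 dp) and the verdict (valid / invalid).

δ = 0.75°, valid

α = atan 0.4 = 21.80°;  2α = 43.60°
edge 0: e_0 = (-0.93, -4.96);  n_0 = (-0.9829, +0.1843)
edge 3: e_3 = (+0.36, +2.07);  n_3 = (+0.9852, -0.1713)
∠(n_0, n_3) = 179.25°
δ = |180° − 179.25°| = 0.75°
0.75° ≤ 2α = 43.60°  →  valid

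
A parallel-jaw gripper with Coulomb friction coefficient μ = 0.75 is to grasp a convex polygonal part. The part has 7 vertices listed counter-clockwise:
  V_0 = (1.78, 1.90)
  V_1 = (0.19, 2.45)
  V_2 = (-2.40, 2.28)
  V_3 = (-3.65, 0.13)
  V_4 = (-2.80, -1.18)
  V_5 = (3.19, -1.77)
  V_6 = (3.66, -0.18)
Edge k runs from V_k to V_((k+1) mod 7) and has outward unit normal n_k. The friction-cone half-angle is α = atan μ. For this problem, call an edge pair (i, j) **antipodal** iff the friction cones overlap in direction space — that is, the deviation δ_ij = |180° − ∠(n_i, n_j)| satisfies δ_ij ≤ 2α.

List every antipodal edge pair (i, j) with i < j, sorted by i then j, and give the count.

α = atan 0.75 = 36.87°;  2α = 73.74°
n_0 = (+0.3269, +0.9451)
n_1 = (-0.0655, +0.9979)
n_2 = (-0.8645, +0.5026)
n_3 = (-0.8389, -0.5443)
n_4 = (-0.0980, -0.9952)
n_5 = (+0.9590, -0.2835)
n_6 = (+0.7419, +0.6705)
  (0,1): δ = 157.16°  ·
  (0,2): δ = 101.09°  ·
  (0,3): δ = 37.94°  ✓
  (0,4): δ = 13.46°  ✓
  (0,5): δ = 92.61°  ·
  (0,6): δ = 151.19°  ·
  (1,2): δ = 123.93°  ·
  (1,3): δ = 60.78°  ✓
  (1,4): δ = 9.38°  ✓
  (1,5): δ = 69.78°  ✓
  (1,6): δ = 128.35°  ·
  (2,3): δ = 116.85°  ·
  (2,4): δ = 65.45°  ✓
  (2,5): δ = 13.71°  ✓
  (2,6): δ = 72.28°  ✓
  (3,4): δ = 128.60°  ·
  (3,5): δ = 49.45°  ✓
  (3,6): δ = 9.13°  ✓
  (4,5): δ = 100.84°  ·
  (4,6): δ = 42.27°  ✓
  (5,6): δ = 121.42°  ·
antipodal pairs: 11

count = 11; pairs: (0,3), (0,4), (1,3), (1,4), (1,5), (2,4), (2,5), (2,6), (3,5), (3,6), (4,6)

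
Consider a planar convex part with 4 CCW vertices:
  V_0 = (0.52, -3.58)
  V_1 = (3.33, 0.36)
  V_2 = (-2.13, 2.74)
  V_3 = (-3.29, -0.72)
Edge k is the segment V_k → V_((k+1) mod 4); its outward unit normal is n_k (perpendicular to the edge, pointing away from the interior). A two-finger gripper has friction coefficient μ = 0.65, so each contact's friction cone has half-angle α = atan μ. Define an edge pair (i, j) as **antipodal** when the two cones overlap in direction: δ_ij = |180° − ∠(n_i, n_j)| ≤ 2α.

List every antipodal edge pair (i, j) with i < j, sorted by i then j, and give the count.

count = 2; pairs: (0,2), (1,3)

α = atan 0.65 = 33.02°;  2α = 66.05°
n_0 = (+0.8142, -0.5807)
n_1 = (+0.3996, +0.9167)
n_2 = (-0.9481, +0.3179)
n_3 = (-0.6003, -0.7997)
  (0,1): δ = 78.06°  ·
  (0,2): δ = 16.96°  ✓
  (0,3): δ = 88.60°  ·
  (1,2): δ = 84.98°  ·
  (1,3): δ = 13.34°  ✓
  (2,3): δ = 108.36°  ·
antipodal pairs: 2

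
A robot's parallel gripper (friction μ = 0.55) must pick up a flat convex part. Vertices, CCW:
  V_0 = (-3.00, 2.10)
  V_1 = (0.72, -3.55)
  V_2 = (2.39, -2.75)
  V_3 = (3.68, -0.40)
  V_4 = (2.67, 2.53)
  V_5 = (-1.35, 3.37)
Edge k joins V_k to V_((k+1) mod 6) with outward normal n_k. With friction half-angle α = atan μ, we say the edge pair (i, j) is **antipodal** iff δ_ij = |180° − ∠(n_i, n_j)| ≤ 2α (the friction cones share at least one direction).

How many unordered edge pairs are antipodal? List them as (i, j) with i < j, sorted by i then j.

count = 5; pairs: (0,3), (0,4), (1,4), (1,5), (2,5)

α = atan 0.55 = 28.81°;  2α = 57.62°
n_0 = (-0.8352, -0.5499)
n_1 = (+0.4320, -0.9019)
n_2 = (+0.8766, -0.4812)
n_3 = (+0.9454, +0.3259)
n_4 = (+0.2045, +0.9789)
n_5 = (-0.6099, +0.7924)
  (0,1): δ = 97.76°  ·
  (0,2): δ = 62.13°  ·
  (0,3): δ = 14.34°  ✓
  (0,4): δ = 44.84°  ✓
  (0,5): δ = 94.22°  ·
  (1,2): δ = 144.36°  ·
  (1,3): δ = 96.58°  ·
  (1,4): δ = 37.40°  ✓
  (1,5): δ = 11.99°  ✓
  (2,3): δ = 132.22°  ·
  (2,4): δ = 73.04°  ·
  (2,5): δ = 23.65°  ✓
  (3,4): δ = 120.82°  ·
  (3,5): δ = 71.43°  ·
  (4,5): δ = 130.61°  ·
antipodal pairs: 5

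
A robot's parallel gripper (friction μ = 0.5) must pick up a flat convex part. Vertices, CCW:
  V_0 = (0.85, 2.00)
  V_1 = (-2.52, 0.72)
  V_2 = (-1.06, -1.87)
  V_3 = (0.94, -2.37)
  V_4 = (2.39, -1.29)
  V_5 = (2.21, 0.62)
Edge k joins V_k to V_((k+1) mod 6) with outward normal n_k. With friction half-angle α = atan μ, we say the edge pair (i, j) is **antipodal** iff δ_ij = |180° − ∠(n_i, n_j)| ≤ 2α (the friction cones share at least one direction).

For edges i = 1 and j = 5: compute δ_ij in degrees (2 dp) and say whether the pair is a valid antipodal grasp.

α = atan 0.5 = 26.57°;  2α = 53.13°
edge 1: e_1 = (+1.46, -2.59);  n_1 = (-0.8711, -0.4911)
edge 5: e_5 = (-1.36, +1.38);  n_5 = (+0.7122, +0.7019)
∠(n_1, n_5) = 164.83°
δ = |180° − 164.83°| = 15.17°
15.17° ≤ 2α = 53.13°  →  valid

δ = 15.17°, valid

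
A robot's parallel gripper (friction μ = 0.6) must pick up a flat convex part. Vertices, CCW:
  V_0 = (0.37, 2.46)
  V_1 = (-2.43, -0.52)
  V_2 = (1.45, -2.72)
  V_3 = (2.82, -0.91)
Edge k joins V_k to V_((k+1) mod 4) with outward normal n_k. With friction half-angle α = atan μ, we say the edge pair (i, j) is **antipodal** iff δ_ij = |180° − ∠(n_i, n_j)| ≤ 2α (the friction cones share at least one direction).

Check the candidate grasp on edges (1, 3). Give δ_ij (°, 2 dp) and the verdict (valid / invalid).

δ = 24.43°, valid

α = atan 0.6 = 30.96°;  2α = 61.93°
edge 1: e_1 = (+3.88, -2.20);  n_1 = (-0.4932, -0.8699)
edge 3: e_3 = (-2.45, +3.37);  n_3 = (+0.8088, +0.5880)
∠(n_1, n_3) = 155.57°
δ = |180° − 155.57°| = 24.43°
24.43° ≤ 2α = 61.93°  →  valid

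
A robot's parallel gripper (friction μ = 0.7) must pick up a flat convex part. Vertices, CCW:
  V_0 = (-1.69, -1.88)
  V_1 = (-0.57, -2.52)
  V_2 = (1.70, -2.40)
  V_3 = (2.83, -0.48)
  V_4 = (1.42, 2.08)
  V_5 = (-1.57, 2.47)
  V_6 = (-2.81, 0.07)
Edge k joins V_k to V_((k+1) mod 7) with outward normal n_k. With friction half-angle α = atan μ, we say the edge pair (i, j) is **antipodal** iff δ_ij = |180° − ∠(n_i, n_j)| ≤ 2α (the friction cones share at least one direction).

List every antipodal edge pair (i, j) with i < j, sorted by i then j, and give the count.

count = 11; pairs: (0,3), (0,4), (1,3), (1,4), (1,5), (2,4), (2,5), (2,6), (3,5), (3,6), (4,6)

α = atan 0.7 = 34.99°;  2α = 69.98°
n_0 = (-0.4961, -0.8682)
n_1 = (+0.0528, -0.9986)
n_2 = (+0.8618, -0.5072)
n_3 = (+0.8759, +0.4824)
n_4 = (+0.1293, +0.9916)
n_5 = (-0.8884, +0.4590)
n_6 = (-0.8671, -0.4981)
  (0,1): δ = 147.23°  ·
  (0,2): δ = 90.73°  ·
  (0,3): δ = 31.41°  ✓
  (0,4): δ = 22.31°  ✓
  (0,5): δ = 92.42°  ·
  (0,6): δ = 149.62°  ·
  (1,2): δ = 123.50°  ·
  (1,3): δ = 64.18°  ✓
  (1,4): δ = 10.46°  ✓
  (1,5): δ = 59.65°  ✓
  (1,6): δ = 116.85°  ·
  (2,3): δ = 120.68°  ·
  (2,4): δ = 66.95°  ✓
  (2,5): δ = 3.15°  ✓
  (2,6): δ = 60.35°  ✓
  (3,4): δ = 126.28°  ·
  (3,5): δ = 56.17°  ✓
  (3,6): δ = 1.03°  ✓
  (4,5): δ = 109.89°  ·
  (4,6): δ = 52.70°  ✓
  (5,6): δ = 122.80°  ·
antipodal pairs: 11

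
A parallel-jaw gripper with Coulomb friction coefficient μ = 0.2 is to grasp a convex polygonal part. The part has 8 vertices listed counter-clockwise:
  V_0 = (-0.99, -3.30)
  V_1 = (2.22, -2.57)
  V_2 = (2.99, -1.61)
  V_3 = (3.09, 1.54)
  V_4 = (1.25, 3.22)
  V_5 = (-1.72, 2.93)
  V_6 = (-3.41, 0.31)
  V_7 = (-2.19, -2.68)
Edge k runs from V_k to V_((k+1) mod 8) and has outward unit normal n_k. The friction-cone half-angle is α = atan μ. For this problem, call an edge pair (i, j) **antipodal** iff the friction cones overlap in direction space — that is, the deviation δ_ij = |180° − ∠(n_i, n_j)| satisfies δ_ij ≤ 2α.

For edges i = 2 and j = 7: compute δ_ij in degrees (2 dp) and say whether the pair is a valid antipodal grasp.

δ = 64.49°, invalid

α = atan 0.2 = 11.31°;  2α = 22.62°
edge 2: e_2 = (+0.10, +3.15);  n_2 = (+0.9995, -0.0317)
edge 7: e_7 = (+1.20, -0.62);  n_7 = (-0.4590, -0.8884)
∠(n_2, n_7) = 115.51°
δ = |180° − 115.51°| = 64.49°
64.49° > 2α = 22.62°  →  invalid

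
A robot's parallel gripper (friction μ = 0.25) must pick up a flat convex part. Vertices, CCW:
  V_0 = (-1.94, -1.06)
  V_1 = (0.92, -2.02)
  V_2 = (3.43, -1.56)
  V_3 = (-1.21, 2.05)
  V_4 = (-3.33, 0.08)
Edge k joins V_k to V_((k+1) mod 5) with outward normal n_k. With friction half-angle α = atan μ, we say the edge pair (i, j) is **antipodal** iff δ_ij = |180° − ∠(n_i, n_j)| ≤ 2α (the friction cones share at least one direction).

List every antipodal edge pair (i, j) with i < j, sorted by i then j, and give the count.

α = atan 0.25 = 14.04°;  2α = 28.07°
n_0 = (-0.3182, -0.9480)
n_1 = (+0.1803, -0.9836)
n_2 = (+0.6141, +0.7893)
n_3 = (-0.6807, +0.7325)
n_4 = (-0.6341, -0.7732)
  (0,1): δ = 151.06°  ·
  (0,2): δ = 19.33°  ✓
  (0,3): δ = 61.45°  ·
  (0,4): δ = 159.20°  ·
  (1,2): δ = 48.27°  ·
  (1,3): δ = 32.51°  ·
  (1,4): δ = 130.26°  ·
  (2,3): δ = 99.22°  ·
  (2,4): δ = 1.47°  ✓
  (3,4): δ = 82.26°  ·
antipodal pairs: 2

count = 2; pairs: (0,2), (2,4)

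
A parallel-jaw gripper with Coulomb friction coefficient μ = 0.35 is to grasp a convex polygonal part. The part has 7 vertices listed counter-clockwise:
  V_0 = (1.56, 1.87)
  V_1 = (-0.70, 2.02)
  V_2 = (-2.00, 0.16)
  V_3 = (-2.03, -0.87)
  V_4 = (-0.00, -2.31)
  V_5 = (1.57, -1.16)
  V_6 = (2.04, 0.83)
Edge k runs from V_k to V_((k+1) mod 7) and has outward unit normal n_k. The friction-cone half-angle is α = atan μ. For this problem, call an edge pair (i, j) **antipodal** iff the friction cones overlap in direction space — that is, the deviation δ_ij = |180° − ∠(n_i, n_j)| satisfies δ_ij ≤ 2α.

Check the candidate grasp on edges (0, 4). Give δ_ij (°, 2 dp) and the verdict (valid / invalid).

δ = 40.02°, invalid

α = atan 0.35 = 19.29°;  2α = 38.58°
edge 0: e_0 = (-2.26, +0.15);  n_0 = (+0.0662, +0.9978)
edge 4: e_4 = (+1.57, +1.15);  n_4 = (+0.5909, -0.8067)
∠(n_0, n_4) = 139.98°
δ = |180° − 139.98°| = 40.02°
40.02° > 2α = 38.58°  →  invalid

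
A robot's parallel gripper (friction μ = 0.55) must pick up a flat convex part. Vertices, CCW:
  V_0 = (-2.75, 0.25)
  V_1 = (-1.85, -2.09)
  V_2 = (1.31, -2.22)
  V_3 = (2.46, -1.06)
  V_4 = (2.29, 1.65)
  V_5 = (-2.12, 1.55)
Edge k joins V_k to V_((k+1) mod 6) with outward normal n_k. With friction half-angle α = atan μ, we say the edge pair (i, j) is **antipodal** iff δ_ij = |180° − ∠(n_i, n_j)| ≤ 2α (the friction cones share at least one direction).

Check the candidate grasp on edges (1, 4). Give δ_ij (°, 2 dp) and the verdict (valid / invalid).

α = atan 0.55 = 28.81°;  2α = 57.62°
edge 1: e_1 = (+3.16, -0.13);  n_1 = (-0.0411, -0.9992)
edge 4: e_4 = (-4.41, -0.10);  n_4 = (-0.0227, +0.9997)
∠(n_1, n_4) = 176.35°
δ = |180° − 176.35°| = 3.65°
3.65° ≤ 2α = 57.62°  →  valid

δ = 3.65°, valid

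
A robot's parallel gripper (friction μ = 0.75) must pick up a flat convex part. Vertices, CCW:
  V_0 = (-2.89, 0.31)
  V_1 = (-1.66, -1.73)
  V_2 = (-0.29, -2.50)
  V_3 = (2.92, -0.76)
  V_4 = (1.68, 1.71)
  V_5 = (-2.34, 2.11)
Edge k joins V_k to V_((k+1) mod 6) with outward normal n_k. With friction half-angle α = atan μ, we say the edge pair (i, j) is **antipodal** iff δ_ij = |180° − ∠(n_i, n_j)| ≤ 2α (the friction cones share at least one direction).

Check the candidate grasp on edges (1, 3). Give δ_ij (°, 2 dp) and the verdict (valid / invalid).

α = atan 0.75 = 36.87°;  2α = 73.74°
edge 1: e_1 = (+1.37, -0.77);  n_1 = (-0.4900, -0.8717)
edge 3: e_3 = (-1.24, +2.47);  n_3 = (+0.8937, +0.4487)
∠(n_1, n_3) = 146.00°
δ = |180° − 146.00°| = 34.00°
34.00° ≤ 2α = 73.74°  →  valid

δ = 34.00°, valid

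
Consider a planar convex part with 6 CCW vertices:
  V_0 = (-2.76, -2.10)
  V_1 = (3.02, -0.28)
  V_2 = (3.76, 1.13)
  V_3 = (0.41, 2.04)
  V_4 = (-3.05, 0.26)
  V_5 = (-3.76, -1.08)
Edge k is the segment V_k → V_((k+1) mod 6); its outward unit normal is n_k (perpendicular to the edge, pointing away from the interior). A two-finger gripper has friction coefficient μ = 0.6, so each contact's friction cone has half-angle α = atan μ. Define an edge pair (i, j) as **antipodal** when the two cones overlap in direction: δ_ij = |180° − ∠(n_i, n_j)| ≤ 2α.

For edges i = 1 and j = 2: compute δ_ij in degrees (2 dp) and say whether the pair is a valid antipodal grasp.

δ = 77.51°, invalid

α = atan 0.6 = 30.96°;  2α = 61.93°
edge 1: e_1 = (+0.74, +1.41);  n_1 = (+0.8855, -0.4647)
edge 2: e_2 = (-3.35, +0.91);  n_2 = (+0.2621, +0.9650)
∠(n_1, n_2) = 102.49°
δ = |180° − 102.49°| = 77.51°
77.51° > 2α = 61.93°  →  invalid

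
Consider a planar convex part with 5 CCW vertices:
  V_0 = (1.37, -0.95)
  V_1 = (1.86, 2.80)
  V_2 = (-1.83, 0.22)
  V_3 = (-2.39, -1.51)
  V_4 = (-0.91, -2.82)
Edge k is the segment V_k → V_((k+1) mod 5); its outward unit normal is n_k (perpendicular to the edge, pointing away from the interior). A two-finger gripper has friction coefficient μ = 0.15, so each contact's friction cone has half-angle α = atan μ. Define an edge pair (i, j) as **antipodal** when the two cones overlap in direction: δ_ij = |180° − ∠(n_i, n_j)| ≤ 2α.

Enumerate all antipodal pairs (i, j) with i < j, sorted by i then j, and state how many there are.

α = atan 0.15 = 8.53°;  2α = 17.06°
n_0 = (+0.9916, -0.1296)
n_1 = (-0.5730, +0.8195)
n_2 = (-0.9514, +0.3080)
n_3 = (-0.6628, -0.7488)
n_4 = (+0.6342, -0.7732)
  (0,1): δ = 47.59°  ·
  (0,2): δ = 10.49°  ✓
  (0,3): δ = 55.93°  ·
  (0,4): δ = 136.80°  ·
  (1,2): δ = 142.90°  ·
  (1,3): δ = 76.47°  ·
  (1,4): δ = 4.40°  ✓
  (2,3): δ = 113.58°  ·
  (2,4): δ = 32.71°  ·
  (3,4): δ = 99.13°  ·
antipodal pairs: 2

count = 2; pairs: (0,2), (1,4)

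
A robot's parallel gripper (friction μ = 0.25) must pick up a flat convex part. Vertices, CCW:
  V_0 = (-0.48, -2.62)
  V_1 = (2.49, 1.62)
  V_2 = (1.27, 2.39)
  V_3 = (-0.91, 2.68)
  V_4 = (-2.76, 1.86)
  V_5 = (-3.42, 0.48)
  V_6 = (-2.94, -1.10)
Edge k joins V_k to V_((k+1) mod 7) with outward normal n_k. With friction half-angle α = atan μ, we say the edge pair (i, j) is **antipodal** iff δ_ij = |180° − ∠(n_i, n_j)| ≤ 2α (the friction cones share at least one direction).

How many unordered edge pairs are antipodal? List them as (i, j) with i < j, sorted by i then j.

count = 3; pairs: (0,4), (1,6), (2,6)

α = atan 0.25 = 14.04°;  2α = 28.07°
n_0 = (+0.8191, -0.5737)
n_1 = (+0.5337, +0.8457)
n_2 = (+0.1319, +0.9913)
n_3 = (-0.4052, +0.9142)
n_4 = (-0.9021, +0.4315)
n_5 = (-0.9568, -0.2907)
n_6 = (-0.5256, -0.8507)
  (0,1): δ = 87.25°  ·
  (0,2): δ = 62.57°  ·
  (0,3): δ = 31.08°  ·
  (0,4): δ = 9.45°  ✓
  (0,5): δ = 51.91°  ·
  (0,6): δ = 93.30°  ·
  (1,2): δ = 155.32°  ·
  (1,3): δ = 123.84°  ·
  (1,4): δ = 83.30°  ·
  (1,5): δ = 40.84°  ·
  (1,6): δ = 0.55°  ✓
  (2,3): δ = 148.52°  ·
  (2,4): δ = 107.98°  ·
  (2,5): δ = 65.52°  ·
  (2,6): δ = 24.13°  ✓
  (3,4): δ = 139.46°  ·
  (3,5): δ = 97.01°  ·
  (3,6): δ = 55.62°  ·
  (4,5): δ = 137.54°  ·
  (4,6): δ = 96.15°  ·
  (5,6): δ = 138.61°  ·
antipodal pairs: 3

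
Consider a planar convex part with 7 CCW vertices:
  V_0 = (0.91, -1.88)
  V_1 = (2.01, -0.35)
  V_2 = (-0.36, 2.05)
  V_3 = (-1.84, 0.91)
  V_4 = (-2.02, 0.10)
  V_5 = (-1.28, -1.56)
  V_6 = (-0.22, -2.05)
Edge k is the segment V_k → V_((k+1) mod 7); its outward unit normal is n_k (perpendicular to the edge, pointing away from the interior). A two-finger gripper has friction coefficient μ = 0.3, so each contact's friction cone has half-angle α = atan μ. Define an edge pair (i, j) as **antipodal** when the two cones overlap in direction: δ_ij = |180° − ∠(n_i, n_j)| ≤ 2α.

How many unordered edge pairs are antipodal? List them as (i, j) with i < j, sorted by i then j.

count = 5; pairs: (0,2), (0,3), (1,4), (1,5), (2,6)

α = atan 0.3 = 16.70°;  2α = 33.40°
n_0 = (+0.8119, -0.5837)
n_1 = (+0.7115, +0.7026)
n_2 = (-0.6102, +0.7922)
n_3 = (-0.9762, +0.2169)
n_4 = (-0.9134, -0.4072)
n_5 = (-0.4196, -0.9077)
n_6 = (+0.1488, -0.9889)
  (0,1): δ = 99.65°  ·
  (0,2): δ = 16.68°  ✓
  (0,3): δ = 23.19°  ✓
  (0,4): δ = 59.74°  ·
  (0,5): δ = 100.90°  ·
  (0,6): δ = 134.27°  ·
  (1,2): δ = 97.03°  ·
  (1,3): δ = 57.17°  ·
  (1,4): δ = 20.61°  ✓
  (1,5): δ = 20.55°  ✓
  (1,6): δ = 53.92°  ·
  (2,3): δ = 140.13°  ·
  (2,4): δ = 103.58°  ·
  (2,5): δ = 62.42°  ·
  (2,6): δ = 29.05°  ✓
  (3,4): δ = 143.44°  ·
  (3,5): δ = 102.28°  ·
  (3,6): δ = 68.92°  ·
  (4,5): δ = 138.84°  ·
  (4,6): δ = 105.47°  ·
  (5,6): δ = 146.64°  ·
antipodal pairs: 5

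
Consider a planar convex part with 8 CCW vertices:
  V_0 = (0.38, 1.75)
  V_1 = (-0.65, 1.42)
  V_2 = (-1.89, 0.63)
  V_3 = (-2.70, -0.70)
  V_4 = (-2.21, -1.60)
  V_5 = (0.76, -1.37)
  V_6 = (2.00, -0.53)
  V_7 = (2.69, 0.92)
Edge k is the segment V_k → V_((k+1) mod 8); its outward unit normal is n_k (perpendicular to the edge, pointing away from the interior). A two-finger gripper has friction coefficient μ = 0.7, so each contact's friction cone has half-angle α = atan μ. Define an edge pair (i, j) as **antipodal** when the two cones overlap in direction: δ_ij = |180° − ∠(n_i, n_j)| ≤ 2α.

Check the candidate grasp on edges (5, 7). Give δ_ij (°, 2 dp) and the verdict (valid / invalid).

α = atan 0.7 = 34.99°;  2α = 69.98°
edge 5: e_5 = (+1.24, +0.84);  n_5 = (+0.5608, -0.8279)
edge 7: e_7 = (-2.31, +0.83);  n_7 = (+0.3381, +0.9411)
∠(n_5, n_7) = 126.12°
δ = |180° − 126.12°| = 53.88°
53.88° ≤ 2α = 69.98°  →  valid

δ = 53.88°, valid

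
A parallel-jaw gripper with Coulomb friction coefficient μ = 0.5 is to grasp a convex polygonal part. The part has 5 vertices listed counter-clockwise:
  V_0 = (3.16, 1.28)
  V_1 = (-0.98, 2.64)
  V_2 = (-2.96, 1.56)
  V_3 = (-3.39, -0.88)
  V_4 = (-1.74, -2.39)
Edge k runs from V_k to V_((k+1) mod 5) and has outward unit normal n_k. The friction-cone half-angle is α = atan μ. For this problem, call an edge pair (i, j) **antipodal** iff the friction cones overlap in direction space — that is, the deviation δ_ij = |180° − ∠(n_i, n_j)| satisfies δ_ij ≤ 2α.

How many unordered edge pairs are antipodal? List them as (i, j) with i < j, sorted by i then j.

α = atan 0.5 = 26.57°;  2α = 53.13°
n_0 = (+0.3121, +0.9501)
n_1 = (-0.4789, +0.8779)
n_2 = (-0.9848, +0.1736)
n_3 = (-0.6751, -0.7377)
n_4 = (+0.5995, -0.8004)
  (0,1): δ = 133.20°  ·
  (0,2): δ = 81.81°  ·
  (0,3): δ = 24.28°  ✓
  (0,4): δ = 55.02°  ·
  (1,2): δ = 128.61°  ·
  (1,3): δ = 71.07°  ·
  (1,4): δ = 8.22°  ✓
  (2,3): δ = 122.47°  ·
  (2,4): δ = 43.17°  ✓
  (3,4): δ = 100.70°  ·
antipodal pairs: 3

count = 3; pairs: (0,3), (1,4), (2,4)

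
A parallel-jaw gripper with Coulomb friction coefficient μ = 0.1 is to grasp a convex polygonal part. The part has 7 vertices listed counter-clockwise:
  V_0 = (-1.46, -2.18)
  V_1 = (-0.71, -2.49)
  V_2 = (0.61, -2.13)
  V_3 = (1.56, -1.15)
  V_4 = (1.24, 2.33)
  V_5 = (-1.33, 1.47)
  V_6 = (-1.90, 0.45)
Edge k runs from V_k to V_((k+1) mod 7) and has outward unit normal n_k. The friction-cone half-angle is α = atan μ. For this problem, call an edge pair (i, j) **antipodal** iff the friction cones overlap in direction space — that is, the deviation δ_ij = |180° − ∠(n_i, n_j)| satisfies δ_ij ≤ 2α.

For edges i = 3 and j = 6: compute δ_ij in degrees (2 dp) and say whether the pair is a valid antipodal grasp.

δ = 4.24°, valid

α = atan 0.1 = 5.71°;  2α = 11.42°
edge 3: e_3 = (-0.32, +3.48);  n_3 = (+0.9958, +0.0916)
edge 6: e_6 = (+0.44, -2.63);  n_6 = (-0.9863, -0.1650)
∠(n_3, n_6) = 175.76°
δ = |180° − 175.76°| = 4.24°
4.24° ≤ 2α = 11.42°  →  valid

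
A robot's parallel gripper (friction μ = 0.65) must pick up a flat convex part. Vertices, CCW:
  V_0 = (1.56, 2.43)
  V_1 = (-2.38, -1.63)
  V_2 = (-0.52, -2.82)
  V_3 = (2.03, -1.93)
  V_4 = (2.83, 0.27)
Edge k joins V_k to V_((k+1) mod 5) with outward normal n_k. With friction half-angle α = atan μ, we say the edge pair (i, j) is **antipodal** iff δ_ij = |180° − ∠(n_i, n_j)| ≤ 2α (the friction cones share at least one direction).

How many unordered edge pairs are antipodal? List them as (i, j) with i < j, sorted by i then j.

count = 3; pairs: (0,2), (0,3), (1,4)

α = atan 0.65 = 33.02°;  2α = 66.05°
n_0 = (-0.7176, +0.6964)
n_1 = (-0.5389, -0.8424)
n_2 = (+0.3295, -0.9441)
n_3 = (+0.9398, -0.3417)
n_4 = (+0.8620, +0.5068)
  (0,1): δ = 78.47°  ·
  (0,2): δ = 26.62°  ✓
  (0,3): δ = 24.16°  ✓
  (0,4): δ = 74.59°  ·
  (1,2): δ = 128.15°  ·
  (1,3): δ = 77.37°  ·
  (1,4): δ = 26.94°  ✓
  (2,3): δ = 129.22°  ·
  (2,4): δ = 78.79°  ·
  (3,4): δ = 129.56°  ·
antipodal pairs: 3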